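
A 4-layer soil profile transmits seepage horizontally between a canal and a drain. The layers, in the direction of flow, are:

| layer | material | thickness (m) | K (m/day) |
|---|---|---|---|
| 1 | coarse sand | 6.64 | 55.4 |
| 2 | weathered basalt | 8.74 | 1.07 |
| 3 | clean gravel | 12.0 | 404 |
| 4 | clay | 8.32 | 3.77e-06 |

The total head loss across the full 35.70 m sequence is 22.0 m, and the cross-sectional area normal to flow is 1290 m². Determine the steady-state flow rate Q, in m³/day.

Flow is perpendicular to layering, so the layers act in series and the equivalent K is the thickness-weighted harmonic mean.
Total thickness L = 6.64 + 8.74 + 12.0 + 8.32 = 35.70 m.
Σ(b_i/K_i) = 6.64/55.4 + 8.74/1.07 + 12.0/404 + 8.32/3.77e-06 = 2.207e+06 d.
K_eq = L / Σ(b_i/K_i) = 35.70 / 2.207e+06 = 1.618e-05 m/day.
Q = K_eq · A · (Δh/L) = 1.618e-05 × 1290 × (22.0/35.70) = 0.01286 m³/day.

0.0129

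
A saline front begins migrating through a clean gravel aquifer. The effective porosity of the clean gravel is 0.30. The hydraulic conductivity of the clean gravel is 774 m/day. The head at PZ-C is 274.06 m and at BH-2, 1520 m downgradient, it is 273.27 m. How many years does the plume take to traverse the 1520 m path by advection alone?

Hydraulic gradient i = (274.06 − 273.27) / 1520 = 0.79 / 1520 = 0.0005197.
Darcy flux q = K · i = 774.0 × 0.0005197 = 0.4023 m/day.
Seepage velocity v = q / n_e = 0.4023 / 0.30 = 1.341 m/day.
Travel time t = L / v = 1520 / 1.341 = 1134 days = 3.103 years.

3.10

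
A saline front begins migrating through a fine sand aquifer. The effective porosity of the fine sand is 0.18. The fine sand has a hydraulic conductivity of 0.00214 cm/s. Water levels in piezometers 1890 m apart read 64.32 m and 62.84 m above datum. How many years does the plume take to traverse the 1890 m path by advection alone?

643

Convert K: 0.00214 cm/s × 864 = 1.849 m/day.
Hydraulic gradient i = (64.32 − 62.84) / 1890 = 1.48 / 1890 = 0.0007831.
Darcy flux q = K · i = 1.849 × 0.0007831 = 0.001448 m/day.
Seepage velocity v = q / n_e = 0.001448 / 0.18 = 0.008044 m/day.
Travel time t = L / v = 1890 / 0.008044 = 2.350e+05 days = 643.3 years.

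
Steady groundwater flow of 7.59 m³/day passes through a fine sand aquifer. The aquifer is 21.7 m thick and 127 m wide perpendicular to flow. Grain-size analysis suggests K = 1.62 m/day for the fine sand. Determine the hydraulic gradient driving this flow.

Cross-sectional area A = 127 × 21.7 = 2756 m².
From Q = K·A·i, i = Q / (K·A) = 7.59 / (1.620 × 2756) = 0.001700.

0.00170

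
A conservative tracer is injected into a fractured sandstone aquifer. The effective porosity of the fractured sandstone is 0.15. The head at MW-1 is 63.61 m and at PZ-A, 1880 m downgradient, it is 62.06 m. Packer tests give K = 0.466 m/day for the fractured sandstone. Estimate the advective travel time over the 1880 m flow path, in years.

2010

Hydraulic gradient i = (63.61 − 62.06) / 1880 = 1.55 / 1880 = 0.0008245.
Darcy flux q = K · i = 0.4660 × 0.0008245 = 0.0003842 m/day.
Seepage velocity v = q / n_e = 0.0003842 / 0.15 = 0.002561 m/day.
Travel time t = L / v = 1880 / 0.002561 = 7.340e+05 days = 2010 years.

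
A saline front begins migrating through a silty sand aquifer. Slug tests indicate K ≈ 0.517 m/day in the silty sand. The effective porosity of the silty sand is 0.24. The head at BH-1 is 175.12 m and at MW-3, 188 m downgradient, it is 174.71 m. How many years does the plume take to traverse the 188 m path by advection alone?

110

Hydraulic gradient i = (175.12 − 174.71) / 188 = 0.41 / 188 = 0.002181.
Darcy flux q = K · i = 0.5170 × 0.002181 = 0.001128 m/day.
Seepage velocity v = q / n_e = 0.001128 / 0.24 = 0.004698 m/day.
Travel time t = L / v = 188 / 0.004698 = 40018 days = 109.6 years.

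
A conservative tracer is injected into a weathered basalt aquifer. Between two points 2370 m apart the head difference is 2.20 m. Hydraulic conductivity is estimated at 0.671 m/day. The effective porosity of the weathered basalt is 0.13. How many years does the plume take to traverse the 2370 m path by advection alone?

Hydraulic gradient i = Δh / L = 2.20 / 2370 = 0.0009283.
Darcy flux q = K · i = 0.6710 × 0.0009283 = 0.0006229 m/day.
Seepage velocity v = q / n_e = 0.0006229 / 0.13 = 0.004791 m/day.
Travel time t = L / v = 2370 / 0.004791 = 4.946e+05 days = 1354 years.

1350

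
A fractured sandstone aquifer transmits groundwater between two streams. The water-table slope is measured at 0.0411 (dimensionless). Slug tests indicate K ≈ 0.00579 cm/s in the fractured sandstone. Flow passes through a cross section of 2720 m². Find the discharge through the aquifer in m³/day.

Convert K: 0.00579 cm/s × 864 = 5.003 m/day.
Hydraulic gradient i = 0.0411.
Darcy's law: Q = K · A · i = 5.003 × 2720 × 0.04110 = 559.2 m³/day.

559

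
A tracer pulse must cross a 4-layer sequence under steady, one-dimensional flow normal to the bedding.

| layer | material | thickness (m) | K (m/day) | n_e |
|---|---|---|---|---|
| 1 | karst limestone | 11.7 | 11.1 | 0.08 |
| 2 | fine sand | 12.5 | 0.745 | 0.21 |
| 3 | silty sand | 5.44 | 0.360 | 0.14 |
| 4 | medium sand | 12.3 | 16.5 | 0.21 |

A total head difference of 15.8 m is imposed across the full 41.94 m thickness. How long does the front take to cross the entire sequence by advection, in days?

With flow normal to the layers, continuity requires the same specific discharge q through every layer.
Σ(b_i/K_i) = 11.7/11.1 + 12.5/0.745 + 5.44/0.360 + 12.3/16.5 = 33.69 d.
q = Δh / Σ(b_i/K_i) = 15.8 / 33.69 = 0.4690 m/day.
In each layer the seepage velocity is v_i = q/n_i, so the layer transit time is t_i = b_i·n_i / q:
  layer 1 (karst limestone): t_1 = 11.7 × 0.08 / 0.4690 = 1.996 d
  layer 2 (fine sand): t_2 = 12.5 × 0.21 / 0.4690 = 5.597 d
  layer 3 (silty sand): t_3 = 5.44 × 0.14 / 0.4690 = 1.624 d
  layer 4 (medium sand): t_4 = 12.3 × 0.21 / 0.4690 = 5.508 d
Total t = Σ t_i = 14.72 days.

14.7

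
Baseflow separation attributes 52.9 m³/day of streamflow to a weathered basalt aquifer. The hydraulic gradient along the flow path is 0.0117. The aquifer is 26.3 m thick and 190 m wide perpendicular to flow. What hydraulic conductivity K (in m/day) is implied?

Cross-sectional area A = 190 × 26.3 = 4997 m².
Hydraulic gradient i = 0.0117.
From Q = K·A·i, K = Q / (A·i) = 52.9 / (4997 × 0.01170) = 0.9048 m/day.

0.905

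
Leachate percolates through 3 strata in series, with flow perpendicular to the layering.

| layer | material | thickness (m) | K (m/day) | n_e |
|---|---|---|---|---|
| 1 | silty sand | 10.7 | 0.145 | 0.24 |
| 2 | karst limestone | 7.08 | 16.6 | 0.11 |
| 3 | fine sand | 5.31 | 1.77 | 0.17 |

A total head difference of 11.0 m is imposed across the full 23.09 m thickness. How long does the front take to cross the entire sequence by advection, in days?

With flow normal to the layers, continuity requires the same specific discharge q through every layer.
Σ(b_i/K_i) = 10.7/0.145 + 7.08/16.6 + 5.31/1.77 = 77.22 d.
q = Δh / Σ(b_i/K_i) = 11.0 / 77.22 = 0.1425 m/day.
In each layer the seepage velocity is v_i = q/n_i, so the layer transit time is t_i = b_i·n_i / q:
  layer 1 (silty sand): t_1 = 10.7 × 0.24 / 0.1425 = 18.03 d
  layer 2 (karst limestone): t_2 = 7.08 × 0.11 / 0.1425 = 5.467 d
  layer 3 (fine sand): t_3 = 5.31 × 0.17 / 0.1425 = 6.337 d
Total t = Σ t_i = 29.83 days.

29.8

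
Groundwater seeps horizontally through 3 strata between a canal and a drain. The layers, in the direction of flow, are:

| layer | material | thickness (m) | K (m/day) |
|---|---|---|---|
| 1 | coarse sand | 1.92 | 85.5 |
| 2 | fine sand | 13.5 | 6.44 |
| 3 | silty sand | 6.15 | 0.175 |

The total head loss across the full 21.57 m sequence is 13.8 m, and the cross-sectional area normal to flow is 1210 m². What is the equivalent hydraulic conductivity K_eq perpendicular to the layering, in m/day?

0.579

Flow is perpendicular to layering, so the layers act in series and the equivalent K is the thickness-weighted harmonic mean.
Total thickness L = 1.92 + 13.5 + 6.15 = 21.57 m.
Σ(b_i/K_i) = 1.92/85.5 + 13.5/6.44 + 6.15/0.175 = 37.26 d.
K_eq = L / Σ(b_i/K_i) = 21.57 / 37.26 = 0.5789 m/day.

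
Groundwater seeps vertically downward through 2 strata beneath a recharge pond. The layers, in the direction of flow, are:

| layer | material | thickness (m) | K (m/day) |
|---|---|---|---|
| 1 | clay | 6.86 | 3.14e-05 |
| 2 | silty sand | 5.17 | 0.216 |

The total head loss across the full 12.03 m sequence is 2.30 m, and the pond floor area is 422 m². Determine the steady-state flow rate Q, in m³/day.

Flow is perpendicular to layering, so the layers act in series and the equivalent K is the thickness-weighted harmonic mean.
Total thickness L = 6.86 + 5.17 = 12.03 m.
Σ(b_i/K_i) = 6.86/3.14e-05 + 5.17/0.216 = 2.185e+05 d.
K_eq = L / Σ(b_i/K_i) = 12.03 / 2.185e+05 = 5.506e-05 m/day.
Q = K_eq · A · (Δh/L) = 5.506e-05 × 422 × (2.30/12.03) = 0.004442 m³/day.

0.00444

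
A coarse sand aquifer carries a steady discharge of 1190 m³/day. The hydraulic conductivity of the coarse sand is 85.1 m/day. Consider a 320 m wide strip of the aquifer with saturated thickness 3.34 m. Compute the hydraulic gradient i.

Cross-sectional area A = 320 × 3.34 = 1069 m².
From Q = K·A·i, i = Q / (K·A) = 1190 / (85.10 × 1069) = 0.01308.

0.0131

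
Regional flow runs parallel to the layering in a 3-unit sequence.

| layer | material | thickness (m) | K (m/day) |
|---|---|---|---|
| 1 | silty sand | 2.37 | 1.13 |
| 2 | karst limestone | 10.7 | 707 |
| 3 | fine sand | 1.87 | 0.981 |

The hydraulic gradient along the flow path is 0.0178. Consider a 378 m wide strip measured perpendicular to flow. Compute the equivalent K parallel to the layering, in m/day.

507

Flow is parallel to layering, so each bed carries its own Darcy discharge and the transmissivities add.
Σ(K_i·b_i) = 1.13×2.37 + 707×10.7 + 0.981×1.87 = 7569 m²/day.
Total thickness b = 14.94 m, so K_eq = Σ(K_i·b_i)/b = 506.7 m/day.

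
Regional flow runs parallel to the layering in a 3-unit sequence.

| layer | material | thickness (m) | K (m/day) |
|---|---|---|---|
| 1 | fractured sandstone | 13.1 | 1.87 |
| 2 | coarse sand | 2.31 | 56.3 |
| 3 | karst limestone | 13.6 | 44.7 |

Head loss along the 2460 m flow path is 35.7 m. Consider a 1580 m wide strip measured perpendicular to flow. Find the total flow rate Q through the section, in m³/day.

Flow is parallel to layering, so each bed carries its own Darcy discharge and the transmissivities add.
Σ(K_i·b_i) = 1.87×13.1 + 56.3×2.31 + 44.7×13.6 = 762.5 m²/day.
Hydraulic gradient i = Δh / L = 35.7 / 2460 = 0.01451.
Q = Σ(K_i·b_i) · W · i = 762.5 × 1580 × 0.01451 = 17483 m³/day.

17500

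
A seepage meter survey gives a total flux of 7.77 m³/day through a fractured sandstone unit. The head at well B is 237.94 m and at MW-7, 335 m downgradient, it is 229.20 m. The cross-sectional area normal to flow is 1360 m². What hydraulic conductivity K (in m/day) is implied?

Hydraulic gradient i = (237.94 − 229.20) / 335 = 8.74 / 335 = 0.02609.
From Q = K·A·i, K = Q / (A·i) = 7.77 / (1360 × 0.02609) = 0.2190 m/day.

0.219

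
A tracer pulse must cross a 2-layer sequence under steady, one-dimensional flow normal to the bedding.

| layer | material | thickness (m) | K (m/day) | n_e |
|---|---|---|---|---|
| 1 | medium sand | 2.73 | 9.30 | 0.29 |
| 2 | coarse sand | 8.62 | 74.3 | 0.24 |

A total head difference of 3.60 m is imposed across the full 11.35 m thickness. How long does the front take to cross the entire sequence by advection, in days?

With flow normal to the layers, continuity requires the same specific discharge q through every layer.
Σ(b_i/K_i) = 2.73/9.30 + 8.62/74.3 = 0.4096 d.
q = Δh / Σ(b_i/K_i) = 3.60 / 0.4096 = 8.790 m/day.
In each layer the seepage velocity is v_i = q/n_i, so the layer transit time is t_i = b_i·n_i / q:
  layer 1 (medium sand): t_1 = 2.73 × 0.29 / 8.790 = 0.09007 d
  layer 2 (coarse sand): t_2 = 8.62 × 0.24 / 8.790 = 0.2354 d
Total t = Σ t_i = 0.3254 days.

0.325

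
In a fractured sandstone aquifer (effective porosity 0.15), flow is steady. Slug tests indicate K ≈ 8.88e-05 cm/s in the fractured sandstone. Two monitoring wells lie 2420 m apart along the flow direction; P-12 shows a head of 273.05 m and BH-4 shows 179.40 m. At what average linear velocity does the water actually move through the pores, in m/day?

0.0198

Convert K: 8.88e-05 cm/s × 864 = 0.07672 m/day.
Hydraulic gradient i = (273.05 − 179.40) / 2420 = 93.65 / 2420 = 0.03870.
Darcy flux q = K · i = 0.07672 × 0.03870 = 0.002969 m/day.
Seepage velocity v = q / n_e = 0.002969 / 0.15 = 0.01979 m/day.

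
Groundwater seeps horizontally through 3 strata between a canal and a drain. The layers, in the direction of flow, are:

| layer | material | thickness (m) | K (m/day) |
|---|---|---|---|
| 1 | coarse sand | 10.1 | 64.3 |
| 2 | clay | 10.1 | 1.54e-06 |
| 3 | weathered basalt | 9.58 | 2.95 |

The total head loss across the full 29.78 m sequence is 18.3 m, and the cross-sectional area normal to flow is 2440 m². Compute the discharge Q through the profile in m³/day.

Flow is perpendicular to layering, so the layers act in series and the equivalent K is the thickness-weighted harmonic mean.
Total thickness L = 10.1 + 10.1 + 9.58 = 29.78 m.
Σ(b_i/K_i) = 10.1/64.3 + 10.1/1.54e-06 + 9.58/2.95 = 6.558e+06 d.
K_eq = L / Σ(b_i/K_i) = 29.78 / 6.558e+06 = 4.541e-06 m/day.
Q = K_eq · A · (Δh/L) = 4.541e-06 × 2440 × (18.3/29.78) = 0.006808 m³/day.

0.00681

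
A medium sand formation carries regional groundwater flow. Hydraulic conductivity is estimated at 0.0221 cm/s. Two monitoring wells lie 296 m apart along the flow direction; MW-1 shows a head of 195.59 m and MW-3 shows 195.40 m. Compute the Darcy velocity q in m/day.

Convert K: 0.0221 cm/s × 864 = 19.09 m/day.
Hydraulic gradient i = (195.59 − 195.40) / 296 = 0.19 / 296 = 0.0006419.
Specific discharge q = K · i = 19.09 × 0.0006419 = 0.01226 m/day.

0.0123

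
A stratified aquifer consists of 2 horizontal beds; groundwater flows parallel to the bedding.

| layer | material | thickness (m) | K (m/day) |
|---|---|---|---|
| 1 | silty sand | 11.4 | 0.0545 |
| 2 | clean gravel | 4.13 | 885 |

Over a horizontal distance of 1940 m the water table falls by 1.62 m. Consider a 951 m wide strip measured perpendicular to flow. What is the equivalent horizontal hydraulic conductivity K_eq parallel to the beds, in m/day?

235

Flow is parallel to layering, so each bed carries its own Darcy discharge and the transmissivities add.
Σ(K_i·b_i) = 0.0545×11.4 + 885×4.13 = 3656 m²/day.
Total thickness b = 15.53 m, so K_eq = Σ(K_i·b_i)/b = 235.4 m/day.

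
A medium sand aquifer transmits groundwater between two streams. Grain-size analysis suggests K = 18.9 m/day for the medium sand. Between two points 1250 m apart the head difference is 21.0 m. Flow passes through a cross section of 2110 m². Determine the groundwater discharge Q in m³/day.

Hydraulic gradient i = Δh / L = 21.0 / 1250 = 0.01680.
Darcy's law: Q = K · A · i = 18.90 × 2110 × 0.01680 = 670.0 m³/day.

670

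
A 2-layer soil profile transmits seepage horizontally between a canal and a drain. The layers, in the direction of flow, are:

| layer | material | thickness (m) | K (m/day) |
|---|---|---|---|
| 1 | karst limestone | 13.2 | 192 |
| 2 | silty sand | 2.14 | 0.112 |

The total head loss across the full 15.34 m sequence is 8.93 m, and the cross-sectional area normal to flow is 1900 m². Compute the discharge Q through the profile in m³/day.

Flow is perpendicular to layering, so the layers act in series and the equivalent K is the thickness-weighted harmonic mean.
Total thickness L = 13.2 + 2.14 = 15.34 m.
Σ(b_i/K_i) = 13.2/192 + 2.14/0.112 = 19.18 d.
K_eq = L / Σ(b_i/K_i) = 15.34 / 19.18 = 0.8000 m/day.
Q = K_eq · A · (Δh/L) = 0.8000 × 1900 × (8.93/15.34) = 884.8 m³/day.

885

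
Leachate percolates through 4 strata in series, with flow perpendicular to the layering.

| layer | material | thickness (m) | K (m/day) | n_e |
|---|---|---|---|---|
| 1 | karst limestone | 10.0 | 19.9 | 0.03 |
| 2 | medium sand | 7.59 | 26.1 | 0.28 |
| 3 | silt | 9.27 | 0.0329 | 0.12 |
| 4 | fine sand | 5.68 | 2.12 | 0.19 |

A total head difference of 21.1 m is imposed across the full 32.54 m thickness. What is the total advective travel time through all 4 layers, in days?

62.4

With flow normal to the layers, continuity requires the same specific discharge q through every layer.
Σ(b_i/K_i) = 10.0/19.9 + 7.59/26.1 + 9.27/0.0329 + 5.68/2.12 = 285.2 d.
q = Δh / Σ(b_i/K_i) = 21.1 / 285.2 = 0.07397 m/day.
In each layer the seepage velocity is v_i = q/n_i, so the layer transit time is t_i = b_i·n_i / q:
  layer 1 (karst limestone): t_1 = 10.0 × 0.03 / 0.07397 = 4.055 d
  layer 2 (medium sand): t_2 = 7.59 × 0.28 / 0.07397 = 28.73 d
  layer 3 (silt): t_3 = 9.27 × 0.12 / 0.07397 = 15.04 d
  layer 4 (fine sand): t_4 = 5.68 × 0.19 / 0.07397 = 14.59 d
Total t = Σ t_i = 62.41 days.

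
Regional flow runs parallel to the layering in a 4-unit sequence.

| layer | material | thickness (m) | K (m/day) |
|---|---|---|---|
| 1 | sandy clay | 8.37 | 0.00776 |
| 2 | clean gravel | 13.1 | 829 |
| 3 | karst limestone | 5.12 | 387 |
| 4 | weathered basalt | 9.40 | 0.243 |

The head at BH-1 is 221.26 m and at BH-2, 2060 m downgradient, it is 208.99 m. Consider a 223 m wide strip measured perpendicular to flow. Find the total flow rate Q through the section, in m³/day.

17100

Flow is parallel to layering, so each bed carries its own Darcy discharge and the transmissivities add.
Σ(K_i·b_i) = 0.00776×8.37 + 829×13.1 + 387×5.12 + 0.243×9.40 = 12844 m²/day.
Hydraulic gradient i = (221.26 − 208.99) / 2060 = 12.27 / 2060 = 0.005956.
Q = Σ(K_i·b_i) · W · i = 12844 × 223 × 0.005956 = 17060 m³/day.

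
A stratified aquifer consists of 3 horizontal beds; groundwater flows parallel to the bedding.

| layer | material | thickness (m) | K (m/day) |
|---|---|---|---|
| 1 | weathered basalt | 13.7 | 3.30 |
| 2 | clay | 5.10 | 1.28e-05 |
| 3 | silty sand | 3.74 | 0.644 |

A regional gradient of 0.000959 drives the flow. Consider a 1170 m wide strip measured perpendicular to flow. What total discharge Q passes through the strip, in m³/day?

53.4

Flow is parallel to layering, so each bed carries its own Darcy discharge and the transmissivities add.
Σ(K_i·b_i) = 3.30×13.7 + 1.28e-05×5.10 + 0.644×3.74 = 47.62 m²/day.
Hydraulic gradient i = 0.000959.
Q = Σ(K_i·b_i) · W · i = 47.62 × 1170 × 0.0009590 = 53.43 m³/day.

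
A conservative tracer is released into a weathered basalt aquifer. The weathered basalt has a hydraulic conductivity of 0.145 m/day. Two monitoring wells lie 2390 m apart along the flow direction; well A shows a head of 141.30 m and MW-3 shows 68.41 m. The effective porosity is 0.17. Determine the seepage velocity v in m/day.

Hydraulic gradient i = (141.30 − 68.41) / 2390 = 72.89 / 2390 = 0.03050.
Darcy flux q = K · i = 0.1450 × 0.03050 = 0.004422 m/day.
Seepage velocity v = q / n_e = 0.004422 / 0.17 = 0.02601 m/day.

0.0260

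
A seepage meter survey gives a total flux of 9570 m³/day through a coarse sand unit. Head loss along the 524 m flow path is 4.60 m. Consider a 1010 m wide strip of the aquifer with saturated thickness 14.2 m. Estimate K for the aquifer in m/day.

Cross-sectional area A = 1010 × 14.2 = 14342 m².
Hydraulic gradient i = Δh / L = 4.60 / 524 = 0.008779.
From Q = K·A·i, K = Q / (A·i) = 9570 / (14342 × 0.008779) = 76.01 m/day.

76.0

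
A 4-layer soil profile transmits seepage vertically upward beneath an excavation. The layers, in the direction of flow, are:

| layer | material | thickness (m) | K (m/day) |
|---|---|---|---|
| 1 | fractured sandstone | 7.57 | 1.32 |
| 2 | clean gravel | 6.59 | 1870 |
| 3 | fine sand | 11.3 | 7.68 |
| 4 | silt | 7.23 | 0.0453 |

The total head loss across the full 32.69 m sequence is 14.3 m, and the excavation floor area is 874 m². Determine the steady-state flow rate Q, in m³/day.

74.9

Flow is perpendicular to layering, so the layers act in series and the equivalent K is the thickness-weighted harmonic mean.
Total thickness L = 7.57 + 6.59 + 11.3 + 7.23 = 32.69 m.
Σ(b_i/K_i) = 7.57/1.32 + 6.59/1870 + 11.3/7.68 + 7.23/0.0453 = 166.8 d.
K_eq = L / Σ(b_i/K_i) = 32.69 / 166.8 = 0.1960 m/day.
Q = K_eq · A · (Δh/L) = 0.1960 × 874 × (14.3/32.69) = 74.92 m³/day.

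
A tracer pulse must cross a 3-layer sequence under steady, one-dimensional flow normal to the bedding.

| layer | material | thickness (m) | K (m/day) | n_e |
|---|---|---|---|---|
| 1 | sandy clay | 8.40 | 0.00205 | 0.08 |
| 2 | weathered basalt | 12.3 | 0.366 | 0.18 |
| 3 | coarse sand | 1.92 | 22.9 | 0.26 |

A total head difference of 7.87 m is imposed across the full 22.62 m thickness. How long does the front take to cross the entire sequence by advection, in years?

With flow normal to the layers, continuity requires the same specific discharge q through every layer.
Σ(b_i/K_i) = 8.40/0.00205 + 12.3/0.366 + 1.92/22.9 = 4131 d.
q = Δh / Σ(b_i/K_i) = 7.87 / 4131 = 0.001905 m/day.
In each layer the seepage velocity is v_i = q/n_i, so the layer transit time is t_i = b_i·n_i / q:
  layer 1 (sandy clay): t_1 = 8.40 × 0.08 / 0.001905 = 352.8 d
  layer 2 (weathered basalt): t_2 = 12.3 × 0.18 / 0.001905 = 1162 d
  layer 3 (coarse sand): t_3 = 1.92 × 0.26 / 0.001905 = 262.0 d
Total t = Σ t_i = 1777 days = 4.865 years.

4.87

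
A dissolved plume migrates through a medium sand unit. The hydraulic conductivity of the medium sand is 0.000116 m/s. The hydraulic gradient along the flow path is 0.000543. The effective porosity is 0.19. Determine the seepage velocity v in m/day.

0.0286

Convert K: 0.000116 m/s × 86400 = 10.02 m/day.
Hydraulic gradient i = 0.000543.
Darcy flux q = K · i = 10.02 × 0.0005430 = 0.005442 m/day.
Seepage velocity v = q / n_e = 0.005442 / 0.19 = 0.02864 m/day.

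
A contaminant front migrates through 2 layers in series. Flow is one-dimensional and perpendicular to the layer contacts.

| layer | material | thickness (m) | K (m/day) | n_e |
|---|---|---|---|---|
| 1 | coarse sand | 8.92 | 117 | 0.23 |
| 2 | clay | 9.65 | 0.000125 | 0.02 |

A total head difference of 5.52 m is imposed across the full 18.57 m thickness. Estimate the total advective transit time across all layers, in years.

85.9

With flow normal to the layers, continuity requires the same specific discharge q through every layer.
Σ(b_i/K_i) = 8.92/117 + 9.65/0.000125 = 77200 d.
q = Δh / Σ(b_i/K_i) = 5.52 / 77200 = 7.150e-05 m/day.
In each layer the seepage velocity is v_i = q/n_i, so the layer transit time is t_i = b_i·n_i / q:
  layer 1 (coarse sand): t_1 = 8.92 × 0.23 / 7.150e-05 = 28693 d
  layer 2 (clay): t_2 = 9.65 × 0.02 / 7.150e-05 = 2699 d
Total t = Σ t_i = 31392 days = 85.95 years.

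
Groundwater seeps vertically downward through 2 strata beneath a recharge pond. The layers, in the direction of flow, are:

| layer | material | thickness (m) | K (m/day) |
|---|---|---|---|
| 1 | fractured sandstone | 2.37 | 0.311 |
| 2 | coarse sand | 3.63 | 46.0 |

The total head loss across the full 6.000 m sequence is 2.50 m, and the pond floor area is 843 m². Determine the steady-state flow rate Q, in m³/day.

Flow is perpendicular to layering, so the layers act in series and the equivalent K is the thickness-weighted harmonic mean.
Total thickness L = 2.37 + 3.63 = 6.000 m.
Σ(b_i/K_i) = 2.37/0.311 + 3.63/46.0 = 7.699 d.
K_eq = L / Σ(b_i/K_i) = 6.000 / 7.699 = 0.7793 m/day.
Q = K_eq · A · (Δh/L) = 0.7793 × 843 × (2.50/6.000) = 273.7 m³/day.

274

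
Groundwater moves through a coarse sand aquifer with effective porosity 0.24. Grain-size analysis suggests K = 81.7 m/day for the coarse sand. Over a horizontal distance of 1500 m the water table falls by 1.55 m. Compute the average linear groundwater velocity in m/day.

0.352

Hydraulic gradient i = Δh / L = 1.55 / 1500 = 0.001033.
Darcy flux q = K · i = 81.70 × 0.001033 = 0.08442 m/day.
Seepage velocity v = q / n_e = 0.08442 / 0.24 = 0.3518 m/day.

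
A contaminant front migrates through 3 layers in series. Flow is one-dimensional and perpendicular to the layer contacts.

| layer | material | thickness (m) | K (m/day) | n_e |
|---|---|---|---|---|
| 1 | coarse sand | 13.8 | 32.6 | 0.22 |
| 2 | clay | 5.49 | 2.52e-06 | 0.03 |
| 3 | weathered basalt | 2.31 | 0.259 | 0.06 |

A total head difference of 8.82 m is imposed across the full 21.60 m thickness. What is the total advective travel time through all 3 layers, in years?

2260

With flow normal to the layers, continuity requires the same specific discharge q through every layer.
Σ(b_i/K_i) = 13.8/32.6 + 5.49/2.52e-06 + 2.31/0.259 = 2.179e+06 d.
q = Δh / Σ(b_i/K_i) = 8.82 / 2.179e+06 = 4.049e-06 m/day.
In each layer the seepage velocity is v_i = q/n_i, so the layer transit time is t_i = b_i·n_i / q:
  layer 1 (coarse sand): t_1 = 13.8 × 0.22 / 4.049e-06 = 7.499e+05 d
  layer 2 (clay): t_2 = 5.49 × 0.03 / 4.049e-06 = 40682 d
  layer 3 (weathered basalt): t_3 = 2.31 × 0.06 / 4.049e-06 = 34235 d
Total t = Σ t_i = 8.248e+05 days = 2258 years.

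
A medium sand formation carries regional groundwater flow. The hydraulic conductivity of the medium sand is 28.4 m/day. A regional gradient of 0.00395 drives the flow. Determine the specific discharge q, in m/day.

Hydraulic gradient i = 0.00395.
Specific discharge q = K · i = 28.40 × 0.003950 = 0.1122 m/day.

0.112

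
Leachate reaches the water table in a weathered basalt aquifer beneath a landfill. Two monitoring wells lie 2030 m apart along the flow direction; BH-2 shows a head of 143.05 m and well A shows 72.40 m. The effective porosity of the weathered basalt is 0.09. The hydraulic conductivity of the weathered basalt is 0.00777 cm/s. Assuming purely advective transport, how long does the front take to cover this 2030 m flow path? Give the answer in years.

2.14

Convert K: 0.00777 cm/s × 864 = 6.713 m/day.
Hydraulic gradient i = (143.05 − 72.40) / 2030 = 70.65 / 2030 = 0.03480.
Darcy flux q = K · i = 6.713 × 0.03480 = 0.2336 m/day.
Seepage velocity v = q / n_e = 0.2336 / 0.09 = 2.596 m/day.
Travel time t = L / v = 2030 / 2.596 = 782.0 days = 2.141 years.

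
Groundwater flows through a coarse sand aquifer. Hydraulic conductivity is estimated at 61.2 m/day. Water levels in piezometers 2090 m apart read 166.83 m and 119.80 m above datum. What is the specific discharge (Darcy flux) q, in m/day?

1.38

Hydraulic gradient i = (166.83 − 119.80) / 2090 = 47.03 / 2090 = 0.02250.
Specific discharge q = K · i = 61.20 × 0.02250 = 1.377 m/day.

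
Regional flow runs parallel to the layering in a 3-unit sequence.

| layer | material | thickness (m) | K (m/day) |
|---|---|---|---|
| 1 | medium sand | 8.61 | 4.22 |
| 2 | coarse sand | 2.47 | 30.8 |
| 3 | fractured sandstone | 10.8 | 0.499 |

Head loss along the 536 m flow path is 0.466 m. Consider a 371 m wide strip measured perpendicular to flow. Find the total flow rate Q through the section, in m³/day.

38.0

Flow is parallel to layering, so each bed carries its own Darcy discharge and the transmissivities add.
Σ(K_i·b_i) = 4.22×8.61 + 30.8×2.47 + 0.499×10.8 = 117.8 m²/day.
Hydraulic gradient i = Δh / L = 0.466 / 536 = 0.0008694.
Q = Σ(K_i·b_i) · W · i = 117.8 × 371 × 0.0008694 = 38.00 m³/day.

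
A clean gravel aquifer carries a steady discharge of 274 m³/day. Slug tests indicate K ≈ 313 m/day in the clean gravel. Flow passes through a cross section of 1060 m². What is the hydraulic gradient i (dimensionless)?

0.000826

From Q = K·A·i, i = Q / (K·A) = 274 / (313.0 × 1060) = 0.0008258.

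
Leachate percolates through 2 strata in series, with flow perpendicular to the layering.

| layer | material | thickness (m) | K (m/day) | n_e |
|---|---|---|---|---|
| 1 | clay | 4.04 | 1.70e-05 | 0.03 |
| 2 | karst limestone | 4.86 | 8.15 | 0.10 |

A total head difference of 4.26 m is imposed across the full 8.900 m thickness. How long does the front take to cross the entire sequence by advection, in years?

With flow normal to the layers, continuity requires the same specific discharge q through every layer.
Σ(b_i/K_i) = 4.04/1.70e-05 + 4.86/8.15 = 2.376e+05 d.
q = Δh / Σ(b_i/K_i) = 4.26 / 2.376e+05 = 1.793e-05 m/day.
In each layer the seepage velocity is v_i = q/n_i, so the layer transit time is t_i = b_i·n_i / q:
  layer 1 (clay): t_1 = 4.04 × 0.03 / 1.793e-05 = 6761 d
  layer 2 (karst limestone): t_2 = 4.86 × 0.10 / 1.793e-05 = 27112 d
Total t = Σ t_i = 33873 days = 92.74 years.

92.7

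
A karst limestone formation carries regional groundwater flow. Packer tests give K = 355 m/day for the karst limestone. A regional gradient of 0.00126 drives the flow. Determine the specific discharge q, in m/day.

Hydraulic gradient i = 0.00126.
Specific discharge q = K · i = 355.0 × 0.001260 = 0.4473 m/day.

0.447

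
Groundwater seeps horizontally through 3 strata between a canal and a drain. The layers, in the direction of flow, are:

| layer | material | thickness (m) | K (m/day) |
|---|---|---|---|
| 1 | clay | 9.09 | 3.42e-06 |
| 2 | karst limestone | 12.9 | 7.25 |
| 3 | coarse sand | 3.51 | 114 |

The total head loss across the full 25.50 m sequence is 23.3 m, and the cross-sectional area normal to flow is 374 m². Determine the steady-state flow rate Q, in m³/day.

0.00328

Flow is perpendicular to layering, so the layers act in series and the equivalent K is the thickness-weighted harmonic mean.
Total thickness L = 9.09 + 12.9 + 3.51 = 25.50 m.
Σ(b_i/K_i) = 9.09/3.42e-06 + 12.9/7.25 + 3.51/114 = 2.658e+06 d.
K_eq = L / Σ(b_i/K_i) = 25.50 / 2.658e+06 = 9.594e-06 m/day.
Q = K_eq · A · (Δh/L) = 9.594e-06 × 374 × (23.3/25.50) = 0.003279 m³/day.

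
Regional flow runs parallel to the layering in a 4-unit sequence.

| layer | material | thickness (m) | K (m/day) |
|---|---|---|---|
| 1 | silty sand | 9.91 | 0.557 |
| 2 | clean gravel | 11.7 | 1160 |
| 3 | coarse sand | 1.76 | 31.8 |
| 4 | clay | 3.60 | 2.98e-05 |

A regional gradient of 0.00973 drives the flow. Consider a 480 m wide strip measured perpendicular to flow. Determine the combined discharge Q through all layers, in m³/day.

Flow is parallel to layering, so each bed carries its own Darcy discharge and the transmissivities add.
Σ(K_i·b_i) = 0.557×9.91 + 1160×11.7 + 31.8×1.76 + 2.98e-05×3.60 = 13633 m²/day.
Hydraulic gradient i = 0.00973.
Q = Σ(K_i·b_i) · W · i = 13633 × 480 × 0.009730 = 63674 m³/day.

63700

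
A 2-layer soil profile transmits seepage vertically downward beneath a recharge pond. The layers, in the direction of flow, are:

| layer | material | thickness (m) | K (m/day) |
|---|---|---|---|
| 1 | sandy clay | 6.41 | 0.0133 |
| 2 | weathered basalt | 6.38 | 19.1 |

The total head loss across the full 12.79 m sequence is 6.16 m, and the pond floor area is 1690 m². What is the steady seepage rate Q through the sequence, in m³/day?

Flow is perpendicular to layering, so the layers act in series and the equivalent K is the thickness-weighted harmonic mean.
Total thickness L = 6.41 + 6.38 = 12.79 m.
Σ(b_i/K_i) = 6.41/0.0133 + 6.38/19.1 = 482.3 d.
K_eq = L / Σ(b_i/K_i) = 12.79 / 482.3 = 0.02652 m/day.
Q = K_eq · A · (Δh/L) = 0.02652 × 1690 × (6.16/12.79) = 21.59 m³/day.

21.6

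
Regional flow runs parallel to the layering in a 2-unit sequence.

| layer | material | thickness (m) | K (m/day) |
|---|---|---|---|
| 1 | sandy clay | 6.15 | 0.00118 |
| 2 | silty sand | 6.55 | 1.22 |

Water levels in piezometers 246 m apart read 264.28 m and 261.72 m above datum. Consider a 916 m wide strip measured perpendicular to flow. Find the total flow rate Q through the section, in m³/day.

Flow is parallel to layering, so each bed carries its own Darcy discharge and the transmissivities add.
Σ(K_i·b_i) = 0.00118×6.15 + 1.22×6.55 = 7.998 m²/day.
Hydraulic gradient i = (264.28 − 261.72) / 246 = 2.56 / 246 = 0.01041.
Q = Σ(K_i·b_i) · W · i = 7.998 × 916 × 0.01041 = 76.24 m³/day.

76.2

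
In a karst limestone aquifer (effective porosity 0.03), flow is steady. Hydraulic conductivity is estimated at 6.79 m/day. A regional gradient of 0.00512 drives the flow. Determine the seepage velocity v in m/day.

Hydraulic gradient i = 0.00512.
Darcy flux q = K · i = 6.790 × 0.005120 = 0.03476 m/day.
Seepage velocity v = q / n_e = 0.03476 / 0.03 = 1.159 m/day.

1.16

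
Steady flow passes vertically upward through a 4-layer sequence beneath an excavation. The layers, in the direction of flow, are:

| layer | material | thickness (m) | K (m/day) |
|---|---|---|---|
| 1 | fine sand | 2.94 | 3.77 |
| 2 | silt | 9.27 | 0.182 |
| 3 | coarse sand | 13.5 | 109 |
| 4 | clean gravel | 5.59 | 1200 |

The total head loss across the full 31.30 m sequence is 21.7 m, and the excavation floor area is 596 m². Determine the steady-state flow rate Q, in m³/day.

Flow is perpendicular to layering, so the layers act in series and the equivalent K is the thickness-weighted harmonic mean.
Total thickness L = 2.94 + 9.27 + 13.5 + 5.59 = 31.30 m.
Σ(b_i/K_i) = 2.94/3.77 + 9.27/0.182 + 13.5/109 + 5.59/1200 = 51.84 d.
K_eq = L / Σ(b_i/K_i) = 31.30 / 51.84 = 0.6038 m/day.
Q = K_eq · A · (Δh/L) = 0.6038 × 596 × (21.7/31.30) = 249.5 m³/day.

249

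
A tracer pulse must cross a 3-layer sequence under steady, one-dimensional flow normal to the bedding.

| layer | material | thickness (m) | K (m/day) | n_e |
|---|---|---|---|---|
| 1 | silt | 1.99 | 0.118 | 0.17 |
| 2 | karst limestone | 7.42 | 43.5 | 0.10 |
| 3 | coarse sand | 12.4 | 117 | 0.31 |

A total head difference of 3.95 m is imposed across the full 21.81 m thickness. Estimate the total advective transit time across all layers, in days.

21.4

With flow normal to the layers, continuity requires the same specific discharge q through every layer.
Σ(b_i/K_i) = 1.99/0.118 + 7.42/43.5 + 12.4/117 = 17.14 d.
q = Δh / Σ(b_i/K_i) = 3.95 / 17.14 = 0.2304 m/day.
In each layer the seepage velocity is v_i = q/n_i, so the layer transit time is t_i = b_i·n_i / q:
  layer 1 (silt): t_1 = 1.99 × 0.17 / 0.2304 = 1.468 d
  layer 2 (karst limestone): t_2 = 7.42 × 0.10 / 0.2304 = 3.220 d
  layer 3 (coarse sand): t_3 = 12.4 × 0.31 / 0.2304 = 16.68 d
Total t = Σ t_i = 21.37 days.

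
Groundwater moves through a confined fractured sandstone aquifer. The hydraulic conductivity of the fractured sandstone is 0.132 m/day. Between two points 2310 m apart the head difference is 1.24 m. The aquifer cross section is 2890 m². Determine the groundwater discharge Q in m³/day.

Hydraulic gradient i = Δh / L = 1.24 / 2310 = 0.0005368.
Darcy's law: Q = K · A · i = 0.1320 × 2890 × 0.0005368 = 0.2048 m³/day.

0.205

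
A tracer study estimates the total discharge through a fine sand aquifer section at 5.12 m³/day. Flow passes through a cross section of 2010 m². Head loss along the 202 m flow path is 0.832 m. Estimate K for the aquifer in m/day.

Hydraulic gradient i = Δh / L = 0.832 / 202 = 0.004119.
From Q = K·A·i, K = Q / (A·i) = 5.12 / (2010 × 0.004119) = 0.6184 m/day.

0.618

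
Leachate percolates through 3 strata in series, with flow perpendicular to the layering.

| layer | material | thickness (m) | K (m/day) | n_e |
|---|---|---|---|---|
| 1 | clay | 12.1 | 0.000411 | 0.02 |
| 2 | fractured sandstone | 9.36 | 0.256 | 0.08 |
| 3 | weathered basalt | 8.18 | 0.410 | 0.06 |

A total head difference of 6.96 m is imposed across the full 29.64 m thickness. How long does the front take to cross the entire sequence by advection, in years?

17.2

With flow normal to the layers, continuity requires the same specific discharge q through every layer.
Σ(b_i/K_i) = 12.1/0.000411 + 9.36/0.256 + 8.18/0.410 = 29497 d.
q = Δh / Σ(b_i/K_i) = 6.96 / 29497 = 0.0002360 m/day.
In each layer the seepage velocity is v_i = q/n_i, so the layer transit time is t_i = b_i·n_i / q:
  layer 1 (clay): t_1 = 12.1 × 0.02 / 0.0002360 = 1026 d
  layer 2 (fractured sandstone): t_2 = 9.36 × 0.08 / 0.0002360 = 3173 d
  layer 3 (weathered basalt): t_3 = 8.18 × 0.06 / 0.0002360 = 2080 d
Total t = Σ t_i = 6279 days = 17.19 years.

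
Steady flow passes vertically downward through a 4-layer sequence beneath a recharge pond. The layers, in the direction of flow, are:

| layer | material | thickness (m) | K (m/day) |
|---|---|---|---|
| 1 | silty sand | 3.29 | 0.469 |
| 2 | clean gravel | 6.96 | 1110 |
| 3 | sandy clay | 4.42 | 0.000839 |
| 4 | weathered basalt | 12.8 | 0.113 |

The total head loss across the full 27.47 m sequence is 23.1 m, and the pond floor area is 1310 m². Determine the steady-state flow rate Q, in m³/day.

5.62

Flow is perpendicular to layering, so the layers act in series and the equivalent K is the thickness-weighted harmonic mean.
Total thickness L = 3.29 + 6.96 + 4.42 + 12.8 = 27.47 m.
Σ(b_i/K_i) = 3.29/0.469 + 6.96/1110 + 4.42/0.000839 + 12.8/0.113 = 5388 d.
K_eq = L / Σ(b_i/K_i) = 27.47 / 5388 = 0.005098 m/day.
Q = K_eq · A · (Δh/L) = 0.005098 × 1310 × (23.1/27.47) = 5.616 m³/day.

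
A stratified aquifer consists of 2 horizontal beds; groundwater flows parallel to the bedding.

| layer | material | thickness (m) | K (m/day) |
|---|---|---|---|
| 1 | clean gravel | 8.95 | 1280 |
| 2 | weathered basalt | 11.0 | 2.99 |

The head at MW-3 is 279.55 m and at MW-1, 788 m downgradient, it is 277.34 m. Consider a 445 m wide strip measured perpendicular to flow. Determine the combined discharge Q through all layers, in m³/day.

Flow is parallel to layering, so each bed carries its own Darcy discharge and the transmissivities add.
Σ(K_i·b_i) = 1280×8.95 + 2.99×11.0 = 11489 m²/day.
Hydraulic gradient i = (279.55 − 277.34) / 788 = 2.21 / 788 = 0.002805.
Q = Σ(K_i·b_i) · W · i = 11489 × 445 × 0.002805 = 14339 m³/day.

14300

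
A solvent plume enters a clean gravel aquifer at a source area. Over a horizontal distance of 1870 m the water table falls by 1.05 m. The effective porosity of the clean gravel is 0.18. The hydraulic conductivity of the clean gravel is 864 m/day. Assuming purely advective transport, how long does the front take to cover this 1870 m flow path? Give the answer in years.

1.90

Hydraulic gradient i = Δh / L = 1.05 / 1870 = 0.0005615.
Darcy flux q = K · i = 864.0 × 0.0005615 = 0.4851 m/day.
Seepage velocity v = q / n_e = 0.4851 / 0.18 = 2.695 m/day.
Travel time t = L / v = 1870 / 2.695 = 693.8 days = 1.900 years.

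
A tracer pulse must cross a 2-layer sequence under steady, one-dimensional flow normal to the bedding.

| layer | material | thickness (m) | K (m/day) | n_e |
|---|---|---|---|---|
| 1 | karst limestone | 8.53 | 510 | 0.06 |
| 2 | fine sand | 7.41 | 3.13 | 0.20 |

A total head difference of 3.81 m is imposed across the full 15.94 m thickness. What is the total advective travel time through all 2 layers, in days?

1.25

With flow normal to the layers, continuity requires the same specific discharge q through every layer.
Σ(b_i/K_i) = 8.53/510 + 7.41/3.13 = 2.384 d.
q = Δh / Σ(b_i/K_i) = 3.81 / 2.384 = 1.598 m/day.
In each layer the seepage velocity is v_i = q/n_i, so the layer transit time is t_i = b_i·n_i / q:
  layer 1 (karst limestone): t_1 = 8.53 × 0.06 / 1.598 = 0.3203 d
  layer 2 (fine sand): t_2 = 7.41 × 0.20 / 1.598 = 0.9274 d
Total t = Σ t_i = 1.248 days.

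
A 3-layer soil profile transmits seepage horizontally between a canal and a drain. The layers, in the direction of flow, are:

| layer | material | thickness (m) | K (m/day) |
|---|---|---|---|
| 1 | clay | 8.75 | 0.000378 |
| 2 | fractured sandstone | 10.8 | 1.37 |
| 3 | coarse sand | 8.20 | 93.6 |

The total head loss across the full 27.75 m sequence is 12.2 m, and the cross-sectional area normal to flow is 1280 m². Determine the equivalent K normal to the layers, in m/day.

Flow is perpendicular to layering, so the layers act in series and the equivalent K is the thickness-weighted harmonic mean.
Total thickness L = 8.75 + 10.8 + 8.20 = 27.75 m.
Σ(b_i/K_i) = 8.75/0.000378 + 10.8/1.37 + 8.20/93.6 = 23156 d.
K_eq = L / Σ(b_i/K_i) = 27.75 / 23156 = 0.001198 m/day.

0.00120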